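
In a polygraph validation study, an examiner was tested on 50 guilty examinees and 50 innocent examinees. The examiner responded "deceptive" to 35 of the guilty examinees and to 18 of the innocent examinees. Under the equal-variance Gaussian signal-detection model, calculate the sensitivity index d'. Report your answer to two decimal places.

H = 35/50 = 0.7000
FA = 18/50 = 0.3600
Φ⁻¹(H) = Φ⁻¹(0.7000) = 0.5244
Φ⁻¹(FA) = Φ⁻¹(0.3600) = -0.3585
d' = z(H) − z(FA) = 0.5244 − (-0.3585) = 0.8829

d' = 0.88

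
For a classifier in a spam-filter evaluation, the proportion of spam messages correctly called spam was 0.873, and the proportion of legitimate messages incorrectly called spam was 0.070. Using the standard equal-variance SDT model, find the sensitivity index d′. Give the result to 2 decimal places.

Φ⁻¹(H) = 1.141
Φ⁻¹(FA) = -1.476
d' = z(H) − z(FA) = 1.141 − (-1.476) = 2.617

d′ = 2.62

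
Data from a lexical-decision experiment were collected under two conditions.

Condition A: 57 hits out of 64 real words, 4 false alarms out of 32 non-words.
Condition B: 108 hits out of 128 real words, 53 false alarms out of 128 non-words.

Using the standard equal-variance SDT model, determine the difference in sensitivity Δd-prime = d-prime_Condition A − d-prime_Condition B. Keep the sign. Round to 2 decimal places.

Δd-prime = 1.15

Condition A: z(0.8906) = 1.230, z(0.1250) = -1.150, d' = 2.380
Condition B: z(0.8438) = 1.010, z(0.4141) = -0.217, d' = 1.227
Δd' = d'_Condition A − d'_Condition B = 2.380 − 1.227 = 1.153
Condition A has the higher sensitivity.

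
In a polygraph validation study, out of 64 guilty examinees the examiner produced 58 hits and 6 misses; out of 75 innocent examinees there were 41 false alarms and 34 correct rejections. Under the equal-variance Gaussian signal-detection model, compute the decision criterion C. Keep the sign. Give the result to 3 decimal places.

C = -0.718

H = 58/64 = 0.9062
FA = 41/75 = 0.5467
z(0.9062) = 1.3177, z(0.5467) = 0.1173
c = −½·[z(H) + z(FA)] = −0.5 × (1.3177 + 0.1173) = -0.7175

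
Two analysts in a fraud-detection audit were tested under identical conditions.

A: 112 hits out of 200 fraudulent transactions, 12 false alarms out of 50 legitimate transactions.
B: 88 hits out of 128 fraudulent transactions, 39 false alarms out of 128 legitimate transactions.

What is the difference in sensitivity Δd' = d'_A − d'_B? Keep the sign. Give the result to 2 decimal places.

Δd' = -0.14

A: z(0.5600) = 0.151, z(0.2400) = -0.706, d' = 0.857
B: z(0.6875) = 0.489, z(0.3047) = -0.511, d' = 1.000
Δd' = d'_A − d'_B = 0.857 − 1.000 = -0.143
B has the higher sensitivity.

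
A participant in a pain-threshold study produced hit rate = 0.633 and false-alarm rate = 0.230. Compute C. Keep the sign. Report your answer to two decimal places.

z(H) = 0.3398
z(FA) = -0.7388
c = −½·[z(H) + z(FA)] = −0.5 × (0.3398 + (-0.7388)) = 0.1995
c > 0: the participant has a conservative response bias.

C = 0.20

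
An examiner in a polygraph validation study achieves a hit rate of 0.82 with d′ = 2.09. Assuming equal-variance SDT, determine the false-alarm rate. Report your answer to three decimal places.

false-alarm rate = 0.120

z(hit rate) = z(0.82) = 0.9154
z(FA) = z(H) − d' = 0.9154 − 2.09 = -1.1746
false-alarm rate = Φ(-1.1746) = 0.1201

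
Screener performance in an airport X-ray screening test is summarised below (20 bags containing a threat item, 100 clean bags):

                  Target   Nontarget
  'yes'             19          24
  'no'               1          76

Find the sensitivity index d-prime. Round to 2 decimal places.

H = 19/20 = 0.9500
FA = 24/100 = 0.2400
Φ⁻¹(0.9500) = 1.645, Φ⁻¹(0.2400) = -0.706
d' = z(H) − z(FA) = 1.645 − (-0.706) = 2.351

d-prime = 2.35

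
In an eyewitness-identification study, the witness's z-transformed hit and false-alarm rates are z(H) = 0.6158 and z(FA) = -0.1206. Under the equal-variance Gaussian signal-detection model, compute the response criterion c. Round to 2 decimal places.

c = −½·[z(H) + z(FA)] = −½·(0.6158 + (-0.1206)) = -0.2476

c = -0.25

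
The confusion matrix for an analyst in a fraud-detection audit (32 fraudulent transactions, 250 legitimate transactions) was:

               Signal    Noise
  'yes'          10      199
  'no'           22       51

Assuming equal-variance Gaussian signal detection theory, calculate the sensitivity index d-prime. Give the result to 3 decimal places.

H = 10/32 = 0.3125
FA = 199/250 = 0.7960
Φ⁻¹(0.3125) = -0.4888, Φ⁻¹(0.7960) = 0.8274
d' = z(H) − z(FA) = -0.4888 − 0.8274 = -1.3162

d-prime = -1.316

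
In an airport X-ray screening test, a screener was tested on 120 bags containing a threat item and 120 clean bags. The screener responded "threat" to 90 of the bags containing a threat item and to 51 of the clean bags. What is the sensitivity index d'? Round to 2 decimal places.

H = 90/120 = 0.7500
FA = 51/120 = 0.4250
z(0.7500) = 0.674, z(0.4250) = -0.189
d' = z(H) − z(FA) = 0.674 − (-0.189) = 0.863

d' = 0.86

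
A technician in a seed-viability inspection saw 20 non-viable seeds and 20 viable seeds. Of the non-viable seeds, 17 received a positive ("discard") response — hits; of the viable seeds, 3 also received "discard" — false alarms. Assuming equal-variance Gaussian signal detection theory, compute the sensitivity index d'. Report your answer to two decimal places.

H = 17/20 = 0.8500
FA = 3/20 = 0.1500
Φ⁻¹(H) = 1.036
Φ⁻¹(FA) = -1.036
d' = z(H) − z(FA) = 1.036 − (-1.036) = 2.072

d' = 2.07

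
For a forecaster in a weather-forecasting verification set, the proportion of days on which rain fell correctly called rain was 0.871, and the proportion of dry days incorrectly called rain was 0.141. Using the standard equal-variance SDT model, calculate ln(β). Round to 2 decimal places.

ln β = -0.06

Φ⁻¹(H) = Φ⁻¹(0.871) = 1.131
Φ⁻¹(FA) = Φ⁻¹(0.141) = -1.076
ln β = −½·[z(H)² − z(FA)²] = −0.5 × (1.279 − 1.158) = -0.0605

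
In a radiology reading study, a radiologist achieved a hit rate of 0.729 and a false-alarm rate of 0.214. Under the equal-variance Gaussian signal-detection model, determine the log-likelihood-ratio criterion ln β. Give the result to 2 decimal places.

ln β = 0.13

z(0.729) = 0.610, z(0.214) = -0.793
ln β = −½·[z(H)² − z(FA)²] = −0.5 × (0.372 − 0.629) = 0.1285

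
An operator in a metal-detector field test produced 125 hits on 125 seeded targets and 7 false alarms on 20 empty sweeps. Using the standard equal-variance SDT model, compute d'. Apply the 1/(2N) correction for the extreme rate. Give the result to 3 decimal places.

d' = 3.037

The hit rate is 125/125 = 1, so apply the 1/(2N) correction: H → 1 − 1/(2·125) = 0.99600.
z(H) = z(0.99600) = 2.6521
z(FA) = z(0.35000) = -0.3853
d' = 2.6521 − (-0.3853) = 3.0374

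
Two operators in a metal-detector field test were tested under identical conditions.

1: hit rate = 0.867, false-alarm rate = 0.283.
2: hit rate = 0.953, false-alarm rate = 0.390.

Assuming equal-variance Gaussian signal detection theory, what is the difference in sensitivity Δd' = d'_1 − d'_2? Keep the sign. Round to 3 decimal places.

Δd' = -0.268

1: z(0.867) = 1.1123, z(0.283) = -0.5740, d' = 1.6863
2: z(0.953) = 1.6747, z(0.390) = -0.2793, d' = 1.9540
Δd' = d'_1 − d'_2 = 1.6863 − 1.9540 = -0.2677
2 has the higher sensitivity.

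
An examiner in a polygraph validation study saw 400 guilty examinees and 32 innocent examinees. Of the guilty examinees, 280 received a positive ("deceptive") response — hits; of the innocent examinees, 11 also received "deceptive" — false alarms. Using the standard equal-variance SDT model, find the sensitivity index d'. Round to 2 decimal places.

d' = 0.93

H = 280/400 = 0.7000
FA = 11/32 = 0.3438
Φ⁻¹(0.7000) = 0.5244, Φ⁻¹(0.3438) = -0.4021
d' = z(H) − z(FA) = 0.5244 − (-0.4021) = 0.9265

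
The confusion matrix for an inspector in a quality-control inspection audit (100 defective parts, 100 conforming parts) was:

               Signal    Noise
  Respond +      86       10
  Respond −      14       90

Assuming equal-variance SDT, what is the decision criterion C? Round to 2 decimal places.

C = 0.10

H = 86/100 = 0.8600
FA = 10/100 = 0.1000
z(H) = z(0.8600) = 1.080
z(FA) = z(0.1000) = -1.282
c = −½·[z(H) + z(FA)] = −0.5 × (1.080 + (-1.282)) = 0.101
c > 0: the inspector has a conservative response bias.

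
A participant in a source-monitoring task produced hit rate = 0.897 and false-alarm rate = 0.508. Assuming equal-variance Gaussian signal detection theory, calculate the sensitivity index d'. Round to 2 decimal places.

z(0.897) = 1.2646, z(0.508) = 0.0201
d' = z(H) − z(FA) = 1.2646 − 0.0201 = 1.2445

d' = 1.24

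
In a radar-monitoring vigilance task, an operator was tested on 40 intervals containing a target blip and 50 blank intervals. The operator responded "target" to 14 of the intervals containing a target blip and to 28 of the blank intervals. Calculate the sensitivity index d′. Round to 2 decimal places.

d′ = -0.54

H = 14/40 = 0.3500
FA = 28/50 = 0.5600
Φ⁻¹(H) = Φ⁻¹(0.3500) = -0.3853
Φ⁻¹(FA) = Φ⁻¹(0.5600) = 0.1510
d' = z(H) − z(FA) = -0.3853 − 0.1510 = -0.5363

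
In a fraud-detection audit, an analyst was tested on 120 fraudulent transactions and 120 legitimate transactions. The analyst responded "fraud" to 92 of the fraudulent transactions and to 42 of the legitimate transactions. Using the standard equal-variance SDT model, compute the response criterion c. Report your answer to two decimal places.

H = 92/120 = 0.7667
FA = 42/120 = 0.3500
z(0.7667) = 0.7280, z(0.3500) = -0.3853
c = −½·[z(H) + z(FA)] = −0.5 × (0.7280 + (-0.3853)) = -0.17135

c = -0.17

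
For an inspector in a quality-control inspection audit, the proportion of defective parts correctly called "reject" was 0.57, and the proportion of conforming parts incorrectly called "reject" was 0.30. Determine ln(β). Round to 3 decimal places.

Φ⁻¹(0.57) = 0.1764, Φ⁻¹(0.30) = -0.5244
ln β = −½·[z(H)² − z(FA)²] = −0.5 × (0.0311 − 0.2750) = 0.12195

ln β = 0.122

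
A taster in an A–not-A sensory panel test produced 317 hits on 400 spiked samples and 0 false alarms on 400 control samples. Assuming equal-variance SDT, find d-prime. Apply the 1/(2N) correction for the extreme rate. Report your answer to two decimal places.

d-prime = 3.84

The false-alarm rate is 0/400 = 0, so apply the 1/(2N) correction: FA → 1/(2·400) = 0.00125.
z(H) = z(0.79250) = 0.815
z(FA) = z(0.00125) = -3.023
d' = 0.815 − (-3.023) = 3.838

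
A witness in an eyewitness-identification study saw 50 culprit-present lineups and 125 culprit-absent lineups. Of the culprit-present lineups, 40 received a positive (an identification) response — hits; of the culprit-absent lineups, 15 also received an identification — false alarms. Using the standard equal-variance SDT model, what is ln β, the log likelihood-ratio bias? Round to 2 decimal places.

ln β = 0.34

H = 40/50 = 0.8000
FA = 15/125 = 0.1200
z(H) = 0.842
z(FA) = -1.175
ln β = −½·[z(H)² − z(FA)²] = −0.5 × (0.709 − 1.381) = 0.336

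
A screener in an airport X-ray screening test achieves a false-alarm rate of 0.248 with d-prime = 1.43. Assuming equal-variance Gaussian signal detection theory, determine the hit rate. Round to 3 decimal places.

hit rate = 0.773

z(false-alarm rate) = z(0.248) = -0.6808
z(H) = z(FA) + d' = -0.6808 + 1.43 = 0.7492
hit rate = Φ(0.7492) = 0.7731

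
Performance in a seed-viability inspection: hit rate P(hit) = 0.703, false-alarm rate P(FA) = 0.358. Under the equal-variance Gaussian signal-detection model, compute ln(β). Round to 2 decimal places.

Φ⁻¹(0.703) = 0.533, Φ⁻¹(0.358) = -0.364
ln β = −½·[z(H)² − z(FA)²] = −0.5 × (0.284 − 0.132) = -0.076

ln β = -0.08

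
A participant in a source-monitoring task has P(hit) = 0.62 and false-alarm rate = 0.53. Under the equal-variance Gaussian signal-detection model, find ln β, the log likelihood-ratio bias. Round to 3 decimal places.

ln β = -0.044

Φ⁻¹(H) = 0.3055
Φ⁻¹(FA) = 0.0753
ln β = −½·[z(H)² − z(FA)²] = −0.5 × (0.0933 − 0.0057) = -0.0438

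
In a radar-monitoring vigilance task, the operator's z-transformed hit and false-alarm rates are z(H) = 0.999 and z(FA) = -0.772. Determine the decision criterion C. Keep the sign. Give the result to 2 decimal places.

C = -0.11

c = −½·[z(H) + z(FA)] = −½·(0.999 + (-0.772)) = -0.1135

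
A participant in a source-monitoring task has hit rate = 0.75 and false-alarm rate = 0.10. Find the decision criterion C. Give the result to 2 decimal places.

C = 0.30

z(H) = 0.6745
z(FA) = -1.2816
c = −½·[z(H) + z(FA)] = −0.5 × (0.6745 + (-1.2816)) = 0.30355
c > 0: the participant has a conservative response bias.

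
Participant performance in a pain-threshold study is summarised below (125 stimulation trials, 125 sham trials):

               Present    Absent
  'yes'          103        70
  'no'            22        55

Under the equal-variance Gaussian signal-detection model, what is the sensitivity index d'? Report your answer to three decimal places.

H = 103/125 = 0.8240
FA = 70/125 = 0.5600
z(0.8240) = 0.9307, z(0.5600) = 0.1510
d' = z(H) − z(FA) = 0.9307 − 0.1510 = 0.7797

d' = 0.780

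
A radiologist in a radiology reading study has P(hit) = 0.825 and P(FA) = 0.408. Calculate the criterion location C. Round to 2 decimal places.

z(H) = 0.9346
z(FA) = -0.2327
c = −½·[z(H) + z(FA)] = −0.5 × (0.9346 + (-0.2327)) = -0.35095

C = -0.35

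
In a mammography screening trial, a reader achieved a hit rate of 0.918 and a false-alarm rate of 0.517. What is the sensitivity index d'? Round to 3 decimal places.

d' = 1.349

Φ⁻¹(H) = Φ⁻¹(0.918) = 1.3917
Φ⁻¹(FA) = Φ⁻¹(0.517) = 0.0426
d' = z(H) − z(FA) = 1.3917 − 0.0426 = 1.3491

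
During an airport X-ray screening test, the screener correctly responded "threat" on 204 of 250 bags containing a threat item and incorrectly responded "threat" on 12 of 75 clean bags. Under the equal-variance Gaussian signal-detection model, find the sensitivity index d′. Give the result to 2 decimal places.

H = 204/250 = 0.8160
FA = 12/75 = 0.1600
z(H) = z(0.8160) = 0.9002
z(FA) = z(0.1600) = -0.9945
d' = z(H) − z(FA) = 0.9002 − (-0.9945) = 1.8947

d′ = 1.89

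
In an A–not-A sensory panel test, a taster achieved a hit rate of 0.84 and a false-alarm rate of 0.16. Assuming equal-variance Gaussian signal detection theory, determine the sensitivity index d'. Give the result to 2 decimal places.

z(H) = z(0.84) = 0.994
z(FA) = z(0.16) = -0.994
d' = z(H) − z(FA) = 0.994 − (-0.994) = 1.988

d' = 1.99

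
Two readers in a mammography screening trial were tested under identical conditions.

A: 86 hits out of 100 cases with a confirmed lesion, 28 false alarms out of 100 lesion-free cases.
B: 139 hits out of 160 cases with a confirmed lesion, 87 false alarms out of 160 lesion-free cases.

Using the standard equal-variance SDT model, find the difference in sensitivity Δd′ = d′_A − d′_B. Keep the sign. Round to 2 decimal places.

Δd′ = 0.65

A: z(0.8600) = 1.080, z(0.2800) = -0.583, d' = 1.663
B: z(0.8688) = 1.121, z(0.5437) = 0.110, d' = 1.011
Δd' = d'_A − d'_B = 1.663 − 1.011 = 0.652
A has the higher sensitivity.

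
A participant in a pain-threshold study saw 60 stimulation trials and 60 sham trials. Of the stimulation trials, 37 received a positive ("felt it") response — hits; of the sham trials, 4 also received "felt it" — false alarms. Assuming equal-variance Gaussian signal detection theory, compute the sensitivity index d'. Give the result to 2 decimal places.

d' = 1.80

H = 37/60 = 0.6167
FA = 4/60 = 0.0667
z(H) = z(0.6167) = 0.2968
z(FA) = z(0.0667) = -1.5008
d' = z(H) − z(FA) = 0.2968 − (-1.5008) = 1.7976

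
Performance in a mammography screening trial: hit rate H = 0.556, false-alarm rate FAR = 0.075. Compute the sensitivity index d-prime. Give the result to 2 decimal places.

d-prime = 1.58

z(H) = z(0.556) = 0.1408
z(FA) = z(0.075) = -1.4395
d' = z(H) − z(FA) = 0.1408 − (-1.4395) = 1.5803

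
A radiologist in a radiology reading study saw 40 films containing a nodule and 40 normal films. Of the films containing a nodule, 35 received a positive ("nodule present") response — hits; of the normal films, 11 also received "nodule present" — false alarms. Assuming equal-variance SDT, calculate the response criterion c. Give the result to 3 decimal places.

H = 35/40 = 0.8750
FA = 11/40 = 0.2750
Φ⁻¹(0.8750) = 1.1503, Φ⁻¹(0.2750) = -0.5978
c = −½·[z(H) + z(FA)] = −0.5 × (1.1503 + (-0.5978)) = -0.27625

c = -0.276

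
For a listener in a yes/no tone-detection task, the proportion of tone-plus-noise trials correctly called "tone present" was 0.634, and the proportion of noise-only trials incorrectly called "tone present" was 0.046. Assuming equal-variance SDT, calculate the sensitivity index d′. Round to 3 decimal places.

z(0.634) = 0.3425, z(0.046) = -1.6849
d' = z(H) − z(FA) = 0.3425 − (-1.6849) = 2.0274

d′ = 2.027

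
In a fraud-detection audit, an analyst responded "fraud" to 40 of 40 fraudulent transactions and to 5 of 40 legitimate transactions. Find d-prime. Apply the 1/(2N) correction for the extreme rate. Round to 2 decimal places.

The hit rate is 40/40 = 1, so apply the 1/(2N) correction: H → 1 − 1/(2·40) = 0.98750.
z(H) = z(0.98750) = 2.241
z(FA) = z(0.12500) = -1.150
d' = 2.241 − (-1.150) = 3.391

d-prime = 3.39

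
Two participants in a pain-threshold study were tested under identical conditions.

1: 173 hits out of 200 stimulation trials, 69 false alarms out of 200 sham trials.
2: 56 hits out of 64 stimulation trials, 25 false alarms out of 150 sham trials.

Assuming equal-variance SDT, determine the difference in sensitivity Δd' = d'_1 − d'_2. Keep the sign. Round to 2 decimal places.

1: z(0.8650) = 1.103, z(0.3450) = -0.399, d' = 1.502
2: z(0.8750) = 1.150, z(0.1667) = -0.967, d' = 2.117
Δd' = d'_1 − d'_2 = 1.502 − 2.117 = -0.615
2 has the higher sensitivity.

Δd' = -0.62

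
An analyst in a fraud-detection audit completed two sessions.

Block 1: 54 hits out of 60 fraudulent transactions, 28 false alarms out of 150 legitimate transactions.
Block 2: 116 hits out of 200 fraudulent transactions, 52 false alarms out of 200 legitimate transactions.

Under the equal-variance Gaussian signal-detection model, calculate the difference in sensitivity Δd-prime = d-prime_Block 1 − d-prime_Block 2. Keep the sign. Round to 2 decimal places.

Block 1: z(0.9000) = 1.282, z(0.1867) = -0.890, d' = 2.172
Block 2: z(0.5800) = 0.202, z(0.2600) = -0.643, d' = 0.845
Δd' = d'_Block 1 − d'_Block 2 = 2.172 − 0.845 = 1.327
Block 1 has the higher sensitivity.

Δd-prime = 1.33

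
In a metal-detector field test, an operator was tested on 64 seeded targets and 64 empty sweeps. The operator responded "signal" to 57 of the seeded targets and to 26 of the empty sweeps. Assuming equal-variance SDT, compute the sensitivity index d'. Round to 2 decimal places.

d' = 1.47

H = 57/64 = 0.8906
FA = 26/64 = 0.4062
z(H) = 1.230
z(FA) = -0.237
d' = z(H) − z(FA) = 1.230 − (-0.237) = 1.467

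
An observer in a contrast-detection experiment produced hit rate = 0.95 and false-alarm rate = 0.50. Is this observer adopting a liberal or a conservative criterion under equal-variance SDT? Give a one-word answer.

liberal

z(H) = 1.645, z(FA) = 0.000
c = −½·(z(H) + z(FA)) = -0.8225
c < 0 → liberal criterion (biased toward responding “yes”).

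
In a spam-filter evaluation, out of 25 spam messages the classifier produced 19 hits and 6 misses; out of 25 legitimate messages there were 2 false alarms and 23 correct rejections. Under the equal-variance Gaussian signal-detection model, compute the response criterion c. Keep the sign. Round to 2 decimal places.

c = 0.35

H = 19/25 = 0.7600
FA = 2/25 = 0.0800
z(0.7600) = 0.7063, z(0.0800) = -1.4051
c = −½·[z(H) + z(FA)] = −0.5 × (0.7063 + (-1.4051)) = 0.3494
c > 0: the classifier has a conservative response bias.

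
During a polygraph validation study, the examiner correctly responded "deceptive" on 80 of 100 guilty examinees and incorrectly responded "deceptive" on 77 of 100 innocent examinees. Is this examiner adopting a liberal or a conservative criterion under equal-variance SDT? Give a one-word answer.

liberal

z(H) = 0.842, z(FA) = 0.739
c = −½·(z(H) + z(FA)) = -0.7905
c < 0 → liberal criterion (biased toward responding “yes”).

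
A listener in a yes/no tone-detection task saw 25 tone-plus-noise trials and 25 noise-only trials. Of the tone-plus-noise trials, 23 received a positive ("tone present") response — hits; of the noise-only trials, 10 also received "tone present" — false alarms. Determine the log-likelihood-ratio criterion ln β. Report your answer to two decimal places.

H = 23/25 = 0.9200
FA = 10/25 = 0.4000
Φ⁻¹(0.9200) = 1.405, Φ⁻¹(0.4000) = -0.253
ln β = −½·[z(H)² − z(FA)²] = −0.5 × (1.974 − 0.064) = -0.955

ln β = -0.96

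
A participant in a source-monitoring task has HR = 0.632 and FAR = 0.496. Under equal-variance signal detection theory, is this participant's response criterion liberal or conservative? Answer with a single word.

z(H) = 0.337, z(FA) = -0.010
c = −½·(z(H) + z(FA)) = -0.1635
c < 0 → liberal criterion (biased toward responding “yes”).

liberal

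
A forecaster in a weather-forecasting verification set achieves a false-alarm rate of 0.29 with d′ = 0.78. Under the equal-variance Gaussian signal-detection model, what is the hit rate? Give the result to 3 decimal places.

z(false-alarm rate) = z(0.29) = -0.5534
z(H) = z(FA) + d' = -0.5534 + 0.78 = 0.2266
hit rate = Φ(0.2266) = 0.5896

hit rate = 0.590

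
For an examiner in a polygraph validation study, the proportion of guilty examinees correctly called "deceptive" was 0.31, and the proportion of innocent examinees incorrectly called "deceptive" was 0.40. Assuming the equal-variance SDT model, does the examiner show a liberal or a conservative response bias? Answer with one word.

conservative

z(H) = -0.496, z(FA) = -0.253
c = −½·(z(H) + z(FA)) = 0.3745
c > 0 → conservative criterion (biased toward responding “no”).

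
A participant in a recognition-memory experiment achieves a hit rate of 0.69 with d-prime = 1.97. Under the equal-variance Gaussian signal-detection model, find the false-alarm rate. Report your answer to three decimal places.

false-alarm rate = 0.070

z(hit rate) = z(0.69) = 0.4959
z(FA) = z(H) − d' = 0.4959 − 1.97 = -1.4741
false-alarm rate = Φ(-1.4741) = 0.0702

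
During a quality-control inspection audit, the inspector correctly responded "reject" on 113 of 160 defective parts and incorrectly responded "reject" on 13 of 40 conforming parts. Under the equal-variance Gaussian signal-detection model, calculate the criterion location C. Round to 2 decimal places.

H = 113/160 = 0.7063
FA = 13/40 = 0.3250
Φ⁻¹(H) = Φ⁻¹(0.7063) = 0.543
Φ⁻¹(FA) = Φ⁻¹(0.3250) = -0.454
c = −½·[z(H) + z(FA)] = −0.5 × (0.543 + (-0.454)) = -0.0445

C = -0.04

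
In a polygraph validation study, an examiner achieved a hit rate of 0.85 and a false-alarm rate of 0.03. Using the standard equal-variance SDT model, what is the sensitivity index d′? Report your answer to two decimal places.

d′ = 2.92

Φ⁻¹(H) = 1.036
Φ⁻¹(FA) = -1.881
d' = z(H) − z(FA) = 1.036 − (-1.881) = 2.917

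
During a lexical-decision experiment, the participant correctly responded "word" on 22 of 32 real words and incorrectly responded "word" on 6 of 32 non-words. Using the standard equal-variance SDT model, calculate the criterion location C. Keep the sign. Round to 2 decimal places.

H = 22/32 = 0.6875
FA = 6/32 = 0.1875
z(H) = z(0.6875) = 0.4888
z(FA) = z(0.1875) = -0.8871
c = −½·[z(H) + z(FA)] = −0.5 × (0.4888 + (-0.8871)) = 0.19915
c > 0: the participant has a conservative response bias.

C = 0.20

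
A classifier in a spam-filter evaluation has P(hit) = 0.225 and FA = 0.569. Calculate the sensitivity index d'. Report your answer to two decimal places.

d' = -0.93

z(H) = -0.755
z(FA) = 0.174
d' = z(H) − z(FA) = -0.755 − 0.174 = -0.929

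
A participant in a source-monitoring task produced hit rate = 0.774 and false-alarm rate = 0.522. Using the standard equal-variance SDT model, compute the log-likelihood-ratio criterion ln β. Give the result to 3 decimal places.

ln β = -0.281

Φ⁻¹(H) = 0.7521
Φ⁻¹(FA) = 0.0552
ln β = −½·[z(H)² − z(FA)²] = −0.5 × (0.5657 − 0.0030) = -0.28135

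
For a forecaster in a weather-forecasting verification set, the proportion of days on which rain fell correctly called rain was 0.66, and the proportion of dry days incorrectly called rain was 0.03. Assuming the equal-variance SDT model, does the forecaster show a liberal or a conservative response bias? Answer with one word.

conservative

z(H) = 0.412, z(FA) = -1.881
c = −½·(z(H) + z(FA)) = 0.7345
c > 0 → conservative criterion (biased toward responding “no”).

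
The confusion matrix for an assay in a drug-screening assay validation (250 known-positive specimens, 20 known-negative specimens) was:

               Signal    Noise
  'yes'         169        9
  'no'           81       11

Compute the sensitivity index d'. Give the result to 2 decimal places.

H = 169/250 = 0.6760
FA = 9/20 = 0.4500
z(0.6760) = 0.4565, z(0.4500) = -0.1257
d' = z(H) − z(FA) = 0.4565 − (-0.1257) = 0.5822

d' = 0.58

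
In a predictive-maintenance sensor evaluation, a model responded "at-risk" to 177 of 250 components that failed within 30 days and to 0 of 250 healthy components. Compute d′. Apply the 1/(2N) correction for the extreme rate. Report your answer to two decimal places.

d′ = 3.43

The false-alarm rate is 0/250 = 0, so apply the 1/(2N) correction: FA → 1/(2·250) = 0.00200.
z(H) = z(0.70800) = 0.548
z(FA) = z(0.00200) = -2.878
d' = 0.548 − (-2.878) = 3.426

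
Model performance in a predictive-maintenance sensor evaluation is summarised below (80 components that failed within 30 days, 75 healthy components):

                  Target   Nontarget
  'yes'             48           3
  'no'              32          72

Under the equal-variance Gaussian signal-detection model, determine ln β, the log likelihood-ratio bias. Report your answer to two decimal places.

H = 48/80 = 0.6000
FA = 3/75 = 0.0400
Φ⁻¹(H) = Φ⁻¹(0.6000) = 0.253
Φ⁻¹(FA) = Φ⁻¹(0.0400) = -1.751
ln β = −½·[z(H)² − z(FA)²] = −0.5 × (0.064 − 3.066) = 1.501

ln β = 1.50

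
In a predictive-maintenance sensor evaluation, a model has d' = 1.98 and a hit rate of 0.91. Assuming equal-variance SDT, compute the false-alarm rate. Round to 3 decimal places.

z(hit rate) = z(0.91) = 1.3408
z(FA) = z(H) − d' = 1.3408 − 1.98 = -0.6392
false-alarm rate = Φ(-0.6392) = 0.2613

false-alarm rate = 0.261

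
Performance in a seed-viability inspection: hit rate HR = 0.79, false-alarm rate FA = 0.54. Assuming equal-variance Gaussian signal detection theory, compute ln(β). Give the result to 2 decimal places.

Φ⁻¹(H) = Φ⁻¹(0.79) = 0.806
Φ⁻¹(FA) = Φ⁻¹(0.54) = 0.100
ln β = −½·[z(H)² − z(FA)²] = −0.5 × (0.650 − 0.010) = -0.320

ln β = -0.32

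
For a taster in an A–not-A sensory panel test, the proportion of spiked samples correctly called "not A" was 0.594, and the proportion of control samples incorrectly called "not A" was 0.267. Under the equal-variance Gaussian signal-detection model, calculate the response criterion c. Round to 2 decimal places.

z(H) = 0.238
z(FA) = -0.622
c = −½·[z(H) + z(FA)] = −0.5 × (0.238 + (-0.622)) = 0.192

c = 0.19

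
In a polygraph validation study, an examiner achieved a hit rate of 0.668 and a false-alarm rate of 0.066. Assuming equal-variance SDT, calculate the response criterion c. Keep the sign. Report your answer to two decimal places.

z(H) = 0.4344
z(FA) = -1.5063
c = −½·[z(H) + z(FA)] = −0.5 × (0.4344 + (-1.5063)) = 0.53595
c > 0: the examiner has a conservative response bias.

c = 0.54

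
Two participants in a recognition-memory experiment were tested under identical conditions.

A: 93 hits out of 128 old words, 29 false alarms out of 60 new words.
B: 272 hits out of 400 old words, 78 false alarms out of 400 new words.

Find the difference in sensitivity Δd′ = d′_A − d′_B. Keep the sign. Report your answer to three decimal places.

Δd′ = -0.683

A: z(0.7266) = 0.6026, z(0.4833) = -0.0419, d' = 0.6445
B: z(0.6800) = 0.4677, z(0.1950) = -0.8596, d' = 1.3273
Δd' = d'_A − d'_B = 0.6445 − 1.3273 = -0.6828
B has the higher sensitivity.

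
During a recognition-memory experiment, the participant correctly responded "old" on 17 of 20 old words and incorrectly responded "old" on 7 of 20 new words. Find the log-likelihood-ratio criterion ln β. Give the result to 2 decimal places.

H = 17/20 = 0.8500
FA = 7/20 = 0.3500
z(0.8500) = 1.036, z(0.3500) = -0.385
ln β = −½·[z(H)² − z(FA)²] = −0.5 × (1.073 − 0.148) = -0.4625

ln β = -0.46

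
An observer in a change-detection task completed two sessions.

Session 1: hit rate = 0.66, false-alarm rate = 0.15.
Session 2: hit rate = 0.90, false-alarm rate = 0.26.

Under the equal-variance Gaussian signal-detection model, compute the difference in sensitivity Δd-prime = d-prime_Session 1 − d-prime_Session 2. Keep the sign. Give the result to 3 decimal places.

Session 1: z(0.66) = 0.4125, z(0.15) = -1.0364, d' = 1.4489
Session 2: z(0.90) = 1.2816, z(0.26) = -0.6433, d' = 1.9249
Δd' = d'_Session 1 − d'_Session 2 = 1.4489 − 1.9249 = -0.4760
Session 2 has the higher sensitivity.

Δd-prime = -0.476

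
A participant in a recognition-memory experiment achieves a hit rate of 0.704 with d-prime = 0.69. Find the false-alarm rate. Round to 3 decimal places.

false-alarm rate = 0.439

z(hit rate) = z(0.704) = 0.5359
z(FA) = z(H) − d' = 0.5359 − 0.69 = -0.1541
false-alarm rate = Φ(-0.1541) = 0.4388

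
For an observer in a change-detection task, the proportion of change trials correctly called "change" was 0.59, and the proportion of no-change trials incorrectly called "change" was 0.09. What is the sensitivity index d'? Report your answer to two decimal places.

d' = 1.57

z(H) = 0.2275
z(FA) = -1.3408
d' = z(H) − z(FA) = 0.2275 − (-1.3408) = 1.5683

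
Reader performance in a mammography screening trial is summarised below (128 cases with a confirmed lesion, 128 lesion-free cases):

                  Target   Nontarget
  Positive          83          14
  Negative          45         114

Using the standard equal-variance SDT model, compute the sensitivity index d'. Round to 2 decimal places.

H = 83/128 = 0.6484
FA = 14/128 = 0.1094
z(H) = z(0.6484) = 0.381
z(FA) = z(0.1094) = -1.230
d' = z(H) − z(FA) = 0.381 − (-1.230) = 1.611

d' = 1.61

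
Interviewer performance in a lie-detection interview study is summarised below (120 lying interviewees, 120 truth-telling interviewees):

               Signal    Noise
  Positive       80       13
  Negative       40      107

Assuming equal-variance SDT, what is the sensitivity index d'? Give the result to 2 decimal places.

H = 80/120 = 0.6667
FA = 13/120 = 0.1083
Φ⁻¹(H) = Φ⁻¹(0.6667) = 0.4308
Φ⁻¹(FA) = Φ⁻¹(0.1083) = -1.2356
d' = z(H) − z(FA) = 0.4308 − (-1.2356) = 1.6664

d' = 1.67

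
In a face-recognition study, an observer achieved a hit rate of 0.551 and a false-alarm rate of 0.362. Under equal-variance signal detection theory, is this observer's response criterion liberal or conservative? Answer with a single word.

z(H) = 0.128, z(FA) = -0.353
c = −½·(z(H) + z(FA)) = 0.1125
c > 0 → conservative criterion (biased toward responding “no”).

conservative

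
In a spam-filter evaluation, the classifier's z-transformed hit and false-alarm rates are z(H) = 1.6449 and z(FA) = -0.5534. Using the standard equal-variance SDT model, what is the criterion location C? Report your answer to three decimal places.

c = −½·[z(H) + z(FA)] = −½·(1.6449 + (-0.5534)) = -0.54575
c < 0: the classifier has a liberal response bias.

C = -0.546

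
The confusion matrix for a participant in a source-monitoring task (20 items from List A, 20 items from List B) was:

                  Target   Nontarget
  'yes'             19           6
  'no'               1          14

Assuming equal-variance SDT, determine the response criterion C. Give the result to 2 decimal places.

H = 19/20 = 0.9500
FA = 6/20 = 0.3000
z(H) = 1.6449
z(FA) = -0.5244
c = −½·[z(H) + z(FA)] = −0.5 × (1.6449 + (-0.5244)) = -0.56025

C = -0.56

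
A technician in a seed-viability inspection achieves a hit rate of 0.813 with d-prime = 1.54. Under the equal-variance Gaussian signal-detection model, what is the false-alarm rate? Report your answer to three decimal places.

false-alarm rate = 0.258

z(hit rate) = z(0.813) = 0.8890
z(FA) = z(H) − d' = 0.8890 − 1.54 = -0.6510
false-alarm rate = Φ(-0.6510) = 0.2575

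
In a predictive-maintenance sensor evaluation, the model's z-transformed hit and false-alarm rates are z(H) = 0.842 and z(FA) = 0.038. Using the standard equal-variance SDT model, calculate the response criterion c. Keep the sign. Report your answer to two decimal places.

c = −½·[z(H) + z(FA)] = −½·(0.842 + 0.038) = -0.440
c < 0: the model has a liberal response bias.

c = -0.44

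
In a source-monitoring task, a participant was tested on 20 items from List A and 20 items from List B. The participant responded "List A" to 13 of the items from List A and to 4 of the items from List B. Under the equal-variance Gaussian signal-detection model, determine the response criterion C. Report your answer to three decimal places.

C = 0.228

H = 13/20 = 0.6500
FA = 4/20 = 0.2000
Φ⁻¹(H) = 0.3853
Φ⁻¹(FA) = -0.8416
c = −½·[z(H) + z(FA)] = −0.5 × (0.3853 + (-0.8416)) = 0.22815
c > 0: the participant has a conservative response bias.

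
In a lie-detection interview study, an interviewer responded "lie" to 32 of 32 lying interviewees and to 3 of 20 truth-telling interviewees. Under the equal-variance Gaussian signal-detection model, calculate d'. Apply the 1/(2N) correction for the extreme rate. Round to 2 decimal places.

The hit rate is 32/32 = 1, so apply the 1/(2N) correction: H → 1 − 1/(2·32) = 0.98438.
z(H) = z(0.98438) = 2.154
z(FA) = z(0.15000) = -1.036
d' = 2.154 − (-1.036) = 3.190

d' = 3.19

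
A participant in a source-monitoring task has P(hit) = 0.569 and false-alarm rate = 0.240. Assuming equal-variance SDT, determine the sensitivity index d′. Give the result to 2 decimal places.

z(H) = z(0.569) = 0.174
z(FA) = z(0.240) = -0.706
d' = z(H) − z(FA) = 0.174 − (-0.706) = 0.880

d′ = 0.88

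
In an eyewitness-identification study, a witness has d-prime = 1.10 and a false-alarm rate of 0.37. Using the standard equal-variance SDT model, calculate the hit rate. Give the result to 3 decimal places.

hit rate = 0.779

z(false-alarm rate) = z(0.37) = -0.3319
z(H) = z(FA) + d' = -0.3319 + 1.10 = 0.7681
hit rate = Φ(0.7681) = 0.7788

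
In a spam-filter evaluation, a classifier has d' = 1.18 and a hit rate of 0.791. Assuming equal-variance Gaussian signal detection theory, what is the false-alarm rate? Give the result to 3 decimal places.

false-alarm rate = 0.356

z(hit rate) = z(0.791) = 0.8099
z(FA) = z(H) − d' = 0.8099 − 1.18 = -0.3701
false-alarm rate = Φ(-0.3701) = 0.3557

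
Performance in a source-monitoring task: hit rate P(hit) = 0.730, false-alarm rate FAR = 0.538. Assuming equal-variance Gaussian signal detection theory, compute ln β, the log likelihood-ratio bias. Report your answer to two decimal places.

z(0.730) = 0.613, z(0.538) = 0.095
ln β = −½·[z(H)² − z(FA)²] = −0.5 × (0.376 − 0.009) = -0.1835

ln β = -0.18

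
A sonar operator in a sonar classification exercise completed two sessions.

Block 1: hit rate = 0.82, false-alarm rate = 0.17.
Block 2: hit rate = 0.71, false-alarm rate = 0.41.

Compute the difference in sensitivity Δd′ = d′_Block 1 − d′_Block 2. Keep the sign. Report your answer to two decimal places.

Δd′ = 1.09

Block 1: z(0.82) = 0.915, z(0.17) = -0.954, d' = 1.869
Block 2: z(0.71) = 0.553, z(0.41) = -0.228, d' = 0.781
Δd' = d'_Block 1 − d'_Block 2 = 1.869 − 0.781 = 1.088
Block 1 has the higher sensitivity.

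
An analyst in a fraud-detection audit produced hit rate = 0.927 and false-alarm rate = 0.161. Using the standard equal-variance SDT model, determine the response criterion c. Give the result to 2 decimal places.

z(H) = 1.454
z(FA) = -0.990
c = −½·[z(H) + z(FA)] = −0.5 × (1.454 + (-0.990)) = -0.232
c < 0: the analyst has a liberal response bias.

c = -0.23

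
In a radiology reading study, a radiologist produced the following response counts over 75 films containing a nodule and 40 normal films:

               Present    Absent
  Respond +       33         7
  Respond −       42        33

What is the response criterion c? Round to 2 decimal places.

c = 0.54

H = 33/75 = 0.4400
FA = 7/40 = 0.1750
Φ⁻¹(H) = Φ⁻¹(0.4400) = -0.1510
Φ⁻¹(FA) = Φ⁻¹(0.1750) = -0.9346
c = −½·[z(H) + z(FA)] = −0.5 × (-0.1510 + (-0.9346)) = 0.5428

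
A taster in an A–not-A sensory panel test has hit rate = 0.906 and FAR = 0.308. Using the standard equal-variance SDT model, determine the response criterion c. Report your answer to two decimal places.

c = -0.41

Φ⁻¹(H) = Φ⁻¹(0.906) = 1.317
Φ⁻¹(FA) = Φ⁻¹(0.308) = -0.502
c = −½·[z(H) + z(FA)] = −0.5 × (1.317 + (-0.502)) = -0.4075
c < 0: the taster has a liberal response bias.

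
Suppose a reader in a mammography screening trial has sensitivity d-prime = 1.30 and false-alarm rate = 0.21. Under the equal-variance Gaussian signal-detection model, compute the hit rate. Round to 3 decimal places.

z(false-alarm rate) = z(0.21) = -0.8064
z(H) = z(FA) + d' = -0.8064 + 1.30 = 0.4936
hit rate = Φ(0.4936) = 0.6892

hit rate = 0.689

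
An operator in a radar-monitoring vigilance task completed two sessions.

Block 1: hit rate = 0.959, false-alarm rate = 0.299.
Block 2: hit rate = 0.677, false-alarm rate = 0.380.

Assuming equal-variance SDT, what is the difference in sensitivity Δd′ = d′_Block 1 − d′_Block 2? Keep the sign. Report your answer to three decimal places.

Δd′ = 1.502

Block 1: z(0.959) = 1.7392, z(0.299) = -0.5273, d' = 2.2665
Block 2: z(0.677) = 0.4593, z(0.380) = -0.3055, d' = 0.7648
Δd' = d'_Block 1 − d'_Block 2 = 2.2665 − 0.7648 = 1.5017
Block 1 has the higher sensitivity.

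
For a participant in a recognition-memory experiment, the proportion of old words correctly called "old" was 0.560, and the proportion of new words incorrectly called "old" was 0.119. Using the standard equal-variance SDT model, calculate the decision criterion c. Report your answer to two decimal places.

c = 0.51

z(H) = z(0.560) = 0.151
z(FA) = z(0.119) = -1.180
c = −½·[z(H) + z(FA)] = −0.5 × (0.151 + (-1.180)) = 0.5145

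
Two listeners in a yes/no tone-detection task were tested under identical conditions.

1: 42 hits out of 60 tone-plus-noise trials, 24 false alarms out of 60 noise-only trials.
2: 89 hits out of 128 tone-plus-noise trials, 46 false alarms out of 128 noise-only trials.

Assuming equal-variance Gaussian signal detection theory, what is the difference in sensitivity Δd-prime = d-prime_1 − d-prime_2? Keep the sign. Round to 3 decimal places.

Δd-prime = -0.093

1: z(0.7000) = 0.5244, z(0.4000) = -0.2533, d' = 0.7777
2: z(0.6953) = 0.5109, z(0.3594) = -0.3601, d' = 0.8710
Δd' = d'_1 − d'_2 = 0.7777 − 0.8710 = -0.0933
2 has the higher sensitivity.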